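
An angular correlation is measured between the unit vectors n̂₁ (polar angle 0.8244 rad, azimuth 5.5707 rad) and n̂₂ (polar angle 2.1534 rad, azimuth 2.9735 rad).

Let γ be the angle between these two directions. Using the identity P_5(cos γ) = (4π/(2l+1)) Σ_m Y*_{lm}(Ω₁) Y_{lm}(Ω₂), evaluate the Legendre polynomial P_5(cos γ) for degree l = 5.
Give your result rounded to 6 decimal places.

0.053916

Summing Y*_{l m}(θ₁,φ₁)·Y_{l m}(θ₂,φ₂) over m ∈ [−5, 5]; prefactor 4π/(2·5+1) = 1.142397:
  m=-5: Y*=(-0.090342, 0.040435)  Y=(-0.125708, -0.140374)  product (0.017033, 0.007599)
  m=-4: Y*=(-0.277261, -0.083237)  Y=(-0.307168, -0.244543)  product (0.064811, 0.093370)
  m=-3: Y*=(-0.231413, -0.363706)  Y=(-0.304118, -0.167834)  product (0.009335, 0.149448)
  m=-2: Y*=(0.034527, -0.235088)  Y=(0.056371, 0.019699)  product (0.006577, -0.012572)
  m=-1: Y*=(-0.176307, 0.152304)  Y=(0.346379, 0.058778)  product (-0.070021, 0.042392)
  m=+0: Y*=(-0.308236, -0.000000)  Y=(0.026840, 0.000000)  product (-0.008273, -0.000000)
  m=+1: Y*=(0.176307, 0.152304)  Y=(-0.346379, 0.058778)  product (-0.070021, -0.042392)
  m=+2: Y*=(0.034527, 0.235088)  Y=(0.056371, -0.019699)  product (0.006577, 0.012572)
  m=+3: Y*=(0.231413, -0.363706)  Y=(0.304118, -0.167834)  product (0.009335, -0.149448)
  m=+4: Y*=(-0.277261, 0.083237)  Y=(-0.307168, 0.244543)  product (0.064811, -0.093370)
  m=+5: Y*=(0.090342, 0.040435)  Y=(0.125708, -0.140374)  product (0.017033, -0.007599)
Σ over m = (0.047196, -0.000000); ×(4π/11) → (0.053916, -0.000000). Real part: 0.053916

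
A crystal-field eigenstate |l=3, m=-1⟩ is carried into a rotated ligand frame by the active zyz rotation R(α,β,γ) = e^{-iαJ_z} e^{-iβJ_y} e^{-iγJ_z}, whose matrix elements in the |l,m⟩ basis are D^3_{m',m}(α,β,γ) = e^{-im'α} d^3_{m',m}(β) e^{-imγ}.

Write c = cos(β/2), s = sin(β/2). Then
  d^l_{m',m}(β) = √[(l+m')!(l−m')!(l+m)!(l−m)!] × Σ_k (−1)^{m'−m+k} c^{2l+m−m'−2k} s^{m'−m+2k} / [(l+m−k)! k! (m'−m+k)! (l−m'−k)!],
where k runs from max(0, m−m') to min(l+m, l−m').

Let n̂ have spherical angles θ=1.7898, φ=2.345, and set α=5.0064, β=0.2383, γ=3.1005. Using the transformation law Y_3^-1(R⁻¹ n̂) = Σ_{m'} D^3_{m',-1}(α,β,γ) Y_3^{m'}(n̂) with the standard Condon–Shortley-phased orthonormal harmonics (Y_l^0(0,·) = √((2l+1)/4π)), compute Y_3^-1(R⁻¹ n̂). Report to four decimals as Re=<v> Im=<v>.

Re=-0.0341 Im=0.0214

Need the full column D^3_{m',-1} for m'=−3..3 at α=5.0064, β=0.2383, γ=3.1005.
cos(β/2)=0.992910, sin(β/2)=0.118868
d^3_{-3,-1}: single k=2 term ⇒ +0.053188;  D = +0.039640-0.035464i
d^3_{-2,-1}: k∈[1..2] ⇒ +0.362757 -0.010398 = +0.352359;  D = +0.300958+0.183250i
d^3_{-1,-1}: k∈[0..2] ⇒ +0.958207 -0.109866 +0.001181 = +0.849523;  D = -0.212576+0.822496i
d^3_{0,-1}: k∈[0..2] ⇒ -0.397380 +0.017086 -0.000082 = -0.380376;  D = +0.380055-0.015626i
d^3_{1,-1}: k∈[0..2] ⇒ +0.082399 -0.001575 +0.000003 = +0.080827;  D = -0.026581-0.076331i
d^3_{2,-1}: k∈[0..1] ⇒ -0.010398 +0.000075 = -0.010324;  D = -0.008347+0.006075i
d^3_{3,-1}: single k=0 term ⇒ +0.000762;  D = +0.000608+0.000460i
Y_3^{m'}(θ=1.7898,φ=2.345) and Σ D·Y over m':
  (+0.0396-0.0355i)·(+0.2834-0.2650i)  (+0.3010+0.1833i)·(+0.0047-0.2115i)  (-0.2126+0.8225i)·(+0.1685+0.1723i)  (+0.3801-0.0156i)·(+0.2241+0.0000i)  (-0.0266-0.0763i)·(-0.1685+0.1723i)  (-0.0083+0.0061i)·(+0.0047+0.2115i)  (+0.0006+0.0005i)·(-0.2834-0.2650i)
Y_3^-1(R⁻¹ n̂) = -0.034106+0.021371i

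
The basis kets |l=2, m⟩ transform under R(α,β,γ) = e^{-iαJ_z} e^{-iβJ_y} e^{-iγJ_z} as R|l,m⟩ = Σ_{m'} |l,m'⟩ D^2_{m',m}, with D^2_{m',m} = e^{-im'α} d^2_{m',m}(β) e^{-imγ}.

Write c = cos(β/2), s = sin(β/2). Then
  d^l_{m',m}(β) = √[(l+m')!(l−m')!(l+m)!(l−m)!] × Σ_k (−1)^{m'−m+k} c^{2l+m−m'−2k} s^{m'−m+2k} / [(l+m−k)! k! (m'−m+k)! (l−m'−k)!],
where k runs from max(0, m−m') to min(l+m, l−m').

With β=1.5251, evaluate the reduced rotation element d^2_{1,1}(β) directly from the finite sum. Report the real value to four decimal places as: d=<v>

d^2_{1,1}(β=1.5251) via the finite sum:
Half-angle: c=0.723077, s=0.690768. N=√(6·1·6·1)=6.000000
Admissible k: 0..1 (factorial args all ≥0)
  k=0: (−1)^0·6.0000/(6)·0.7231^4·0.6908^0 = +0.273362
  k=1: (−1)^1·6.0000/(2)·0.7231^2·0.6908^2 = -0.748435
d^2_{1,1}(1.5251) = +0.273362 -0.748435 = -0.475073

d=-0.4751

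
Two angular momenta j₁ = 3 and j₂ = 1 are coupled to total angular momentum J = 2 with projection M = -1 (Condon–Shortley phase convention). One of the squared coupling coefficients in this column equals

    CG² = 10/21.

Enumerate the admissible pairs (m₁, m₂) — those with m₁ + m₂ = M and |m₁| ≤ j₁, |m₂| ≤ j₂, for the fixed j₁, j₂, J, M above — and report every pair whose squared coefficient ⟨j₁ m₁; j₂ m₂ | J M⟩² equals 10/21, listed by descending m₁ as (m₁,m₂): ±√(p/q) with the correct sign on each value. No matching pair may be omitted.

(-2,1): +√(10/21)

Admissible pairs with m₁+m₂ = M = -1: (-2,1), (-1,0), (0,-1)
  (m₁,m₂)=(0,-1): CG² = 1/7, CG = +√(1/7)
  (m₁,m₂)=(-1,0): CG² = 8/21, CG = −√(8/21)
  (m₁,m₂)=(-2,1): CG² = 10/21, CG = +√(10/21)   ← matches the target
Pairs with CG² = 10/21: (-2,1): +√(10/21)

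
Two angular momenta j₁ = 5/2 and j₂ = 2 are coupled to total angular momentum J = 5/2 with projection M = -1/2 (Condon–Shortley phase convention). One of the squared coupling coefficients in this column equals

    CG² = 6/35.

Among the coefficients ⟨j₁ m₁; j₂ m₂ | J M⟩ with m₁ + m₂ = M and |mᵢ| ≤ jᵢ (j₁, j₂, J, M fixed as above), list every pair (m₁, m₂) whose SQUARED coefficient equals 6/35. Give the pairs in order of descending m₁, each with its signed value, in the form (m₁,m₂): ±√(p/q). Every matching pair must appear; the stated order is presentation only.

Admissible pairs with m₁+m₂ = M = -1/2: (-5/2,2), (-3/2,1), (-1/2,0), (1/2,-1), (3/2,-2)
  (m₁,m₂)=(3/2,-2): CG² = 27/70, CG = +√(27/70)
  (m₁,m₂)=(1/2,-1): CG² = 0/1, CG = 0
  (m₁,m₂)=(-1/2,0): CG² = 8/35, CG = −√(8/35)
  (m₁,m₂)=(-3/2,1): CG² = 6/35, CG = +√(6/35)   ← matches the target
  (m₁,m₂)=(-5/2,2): CG² = 3/14, CG = +√(3/14)
Pairs with CG² = 6/35: (-3/2,1): +√(6/35)

(-3/2,1): +√(6/35)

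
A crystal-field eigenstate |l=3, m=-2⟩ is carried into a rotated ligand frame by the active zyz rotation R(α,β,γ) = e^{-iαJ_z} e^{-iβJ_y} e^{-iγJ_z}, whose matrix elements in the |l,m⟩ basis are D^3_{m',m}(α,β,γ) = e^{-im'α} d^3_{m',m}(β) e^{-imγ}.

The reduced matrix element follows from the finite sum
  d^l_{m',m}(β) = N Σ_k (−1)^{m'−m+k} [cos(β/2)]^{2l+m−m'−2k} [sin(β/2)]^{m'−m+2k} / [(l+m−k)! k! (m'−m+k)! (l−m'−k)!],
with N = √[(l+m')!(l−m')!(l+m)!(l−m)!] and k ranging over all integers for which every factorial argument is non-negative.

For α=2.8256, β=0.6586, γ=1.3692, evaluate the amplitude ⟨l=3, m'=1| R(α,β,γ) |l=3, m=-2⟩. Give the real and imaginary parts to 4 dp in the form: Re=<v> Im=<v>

First d^3_{1,-2}(β=0.6586), then the phase factors e^{-i(1)α} and e^{-i(-2)γ}:
Half-angle: c=0.946269, s=0.323381. N=√(24·2·1·120)=75.894664
The bounds max(0,m−m')=0 and min(l+m,l−m')=1 give 2 terms
  k=0: (−1)^3·75.8947/(12)·0.9463^3·0.3234^3 = -0.181224
  k=1: (−1)^4·75.8947/(24)·0.9463^1·0.3234^5 = +0.010582
d^3_{1,-2}(0.6586) = -0.181224 +0.010582 = -0.170642
D = (-0.950488-0.310760i)·(-0.170642)·(-0.919813+0.392357i) = -0.169993+0.014861i

Re=-0.1700 Im=0.0149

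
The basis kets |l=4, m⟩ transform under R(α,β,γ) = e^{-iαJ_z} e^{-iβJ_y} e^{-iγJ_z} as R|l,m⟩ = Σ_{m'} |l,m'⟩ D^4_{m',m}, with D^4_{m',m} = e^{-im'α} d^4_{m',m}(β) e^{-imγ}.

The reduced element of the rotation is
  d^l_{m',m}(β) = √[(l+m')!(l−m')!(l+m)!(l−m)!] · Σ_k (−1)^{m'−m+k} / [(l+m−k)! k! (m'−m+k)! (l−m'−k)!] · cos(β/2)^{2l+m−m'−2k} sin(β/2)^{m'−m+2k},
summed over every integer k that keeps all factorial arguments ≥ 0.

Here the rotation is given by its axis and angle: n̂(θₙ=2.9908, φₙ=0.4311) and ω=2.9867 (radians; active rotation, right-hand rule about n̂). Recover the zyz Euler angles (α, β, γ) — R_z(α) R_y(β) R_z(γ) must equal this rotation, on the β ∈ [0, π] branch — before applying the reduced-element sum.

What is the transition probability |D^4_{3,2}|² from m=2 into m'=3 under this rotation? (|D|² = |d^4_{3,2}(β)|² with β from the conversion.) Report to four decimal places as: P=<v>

P=0.2323

Axis–angle → zyz. n̂ = (sinθₙcosφₙ, sinθₙsinφₙ, cosθₙ) = (+0.136478, +0.062773, -0.988652), ω = 2.9867.
R = I cosω + sinω [n̂]ₓ + (1−cosω) n̂n̂ᵀ gives
  R = [-0.950999, +0.169555, -0.258558; -0.135492, -0.980194, -0.144434; -0.277927, -0.102324, +0.955137]
β = atan2(√(R₁₃²+R₂₃²), R₃₃) = 0.300674; α = atan2(R₂₃, R₁₃) mod 2π = 3.651024; γ = atan2(R₃₂, −R₃₁) mod 2π = 5.930417
Split into d^4_{3,2}(β=0.3007) × two z-phases.
Half-angle: c=0.988721, s=0.149772. N=√(5040·1·720·2)=2693.993318
The bounds max(0,m−m')=0 and min(l+m,l−m')=1 give 2 terms
  k=0: (−1)^1·2693.9933/(720)·0.9887^7·0.1498^1 = -0.517617
  k=1: (−1)^2·2693.9933/(240)·0.9887^5·0.1498^3 = +0.035632
d^4_{3,2}(0.3007) = -0.517617 +0.035632 = -0.481985
|D^4_{3,2}|² = |d^4_{3,2}(β)|² = (-0.481985)² = 0.232309 (the z-rotation phases have unit modulus)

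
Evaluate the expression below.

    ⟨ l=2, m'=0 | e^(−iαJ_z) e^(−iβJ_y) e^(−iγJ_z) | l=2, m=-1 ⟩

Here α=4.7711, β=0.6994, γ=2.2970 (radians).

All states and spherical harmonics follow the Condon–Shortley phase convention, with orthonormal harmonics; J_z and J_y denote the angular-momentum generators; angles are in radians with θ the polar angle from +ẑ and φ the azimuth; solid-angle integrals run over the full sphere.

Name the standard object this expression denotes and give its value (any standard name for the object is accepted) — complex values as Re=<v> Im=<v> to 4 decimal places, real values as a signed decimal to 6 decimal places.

This is a Wigner D-matrix element — the rotation-matrix element ⟨l m'| R(α,β,γ) |l m⟩ in the angular-momentum basis.
D^2_{0,-1}(4.7711,0.6994,2.2970) = e^{-i·0·4.7711}·d^2_{0,-1}(0.6994)·e^{-i·-1·2.2970}. Compute d first:
c=cos(0.699400/2)=0.939476, s=sin(0.699400/2)=0.342616; N=√[2·2·1·6]=4.898979
Admissible k: 0..1 (factorial args all ≥0)
  k=0: (−1)^1·4.8990/(2)·0.9395^3·0.3426^1 = -0.695889
  k=1: (−1)^2·4.8990/(2)·0.9395^1·0.3426^3 = +0.092552
d^2_{0,-1}(0.6994) = -0.695889 +0.092552 = -0.603337
D = (+1.000000+0.000000i)·(-0.603337)·(-0.664036+0.747701i) = +0.400637-0.451115i

Wigner D-matrix element, Re=0.4006 Im=-0.4511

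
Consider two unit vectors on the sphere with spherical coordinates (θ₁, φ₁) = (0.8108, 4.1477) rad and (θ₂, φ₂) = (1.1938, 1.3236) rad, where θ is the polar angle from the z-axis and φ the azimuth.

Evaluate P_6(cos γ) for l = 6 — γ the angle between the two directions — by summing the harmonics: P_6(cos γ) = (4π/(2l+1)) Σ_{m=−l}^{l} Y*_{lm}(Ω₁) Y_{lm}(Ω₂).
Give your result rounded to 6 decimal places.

0.276802

Summing Y*_{l m}(θ₁,φ₁)·Y_{l m}(θ₂,φ₂) over m ∈ [−6, 6]; prefactor 4π/(2·6+1) = 0.966644:
  term(m=-6) = -0.007171-0.020656i   from Y*(Ω₁)=+0.067942-0.017098i, Y(Ω₂)=-0.027310-0.310899i
  term(m=-5) = +0.001646+0.098726i   from Y*(Ω₁)=-0.072155+0.219092i, Y(Ω₂)=+0.404288-0.140657i
  term(m=-4) = +0.016115-0.051944i   from Y*(Ω₁)=-0.263937-0.321125i, Y(Ω₂)=+0.071923+0.109298i
  term(m=-3) = +0.063995-0.089960i   from Y*(Ω₁)=+0.376630-0.046664i, Y(Ω₂)=+0.196493-0.214510i
  term(m=-2) = +0.003542-0.002610i   from Y*(Ω₁)=+0.008011-0.016955i, Y(Ω₂)=+0.206524+0.111325i
  term(m=-1) = +0.076625-0.025180i   from Y*(Ω₁)=+0.198706+0.313664i, Y(Ω₂)=+0.053152-0.210620i
  term(m=+0) = -0.023151-0.000000i   from Y*(Ω₁)=-0.090609-0.000000i, Y(Ω₂)=+0.255506+0.000000i
  term(m=+1) = +0.076625+0.025180i   from Y*(Ω₁)=-0.198706+0.313664i, Y(Ω₂)=-0.053152-0.210620i
  term(m=+2) = +0.003542+0.002610i   from Y*(Ω₁)=+0.008011+0.016955i, Y(Ω₂)=+0.206524-0.111325i
  term(m=+3) = +0.063995+0.089960i   from Y*(Ω₁)=-0.376630-0.046664i, Y(Ω₂)=-0.196493-0.214510i
  term(m=+4) = +0.016115+0.051944i   from Y*(Ω₁)=-0.263937+0.321125i, Y(Ω₂)=+0.071923-0.109298i
  term(m=+5) = +0.001646-0.098726i   from Y*(Ω₁)=+0.072155+0.219092i, Y(Ω₂)=-0.404288-0.140657i
  term(m=+6) = -0.007171+0.020656i   from Y*(Ω₁)=+0.067942+0.017098i, Y(Ω₂)=-0.027310+0.310899i
Total Σ_m = +0.286353+0.000000i. Multiply by 0.966644: +0.276802+0.000000i. P_6(cos γ) = 0.276802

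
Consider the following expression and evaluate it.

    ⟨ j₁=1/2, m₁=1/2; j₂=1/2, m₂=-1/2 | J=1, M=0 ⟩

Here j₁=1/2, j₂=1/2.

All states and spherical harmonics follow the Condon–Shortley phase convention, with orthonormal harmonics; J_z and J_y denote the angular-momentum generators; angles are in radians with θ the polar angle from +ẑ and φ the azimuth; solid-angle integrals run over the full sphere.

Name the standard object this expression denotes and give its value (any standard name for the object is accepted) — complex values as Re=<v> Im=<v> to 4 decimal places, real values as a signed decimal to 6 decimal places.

This is a Clebsch–Gordan (vector-coupling) coefficient.
j₁+j₂−J=0  J+j₁−j₂=1  J−j₁+j₂=1  j₁+j₂+J+1=3
(j₁±m₁, j₂±m₂, J±M) = (1,0,0,1,1,1)
P² = 1/2
sum k=0..0:
  [0] +1/1 = 1
S = 1
C² = P²·S² = 1/2 ; C = +0.707107

Clebsch–Gordan coefficient, +√(1/2) ≈ +0.707107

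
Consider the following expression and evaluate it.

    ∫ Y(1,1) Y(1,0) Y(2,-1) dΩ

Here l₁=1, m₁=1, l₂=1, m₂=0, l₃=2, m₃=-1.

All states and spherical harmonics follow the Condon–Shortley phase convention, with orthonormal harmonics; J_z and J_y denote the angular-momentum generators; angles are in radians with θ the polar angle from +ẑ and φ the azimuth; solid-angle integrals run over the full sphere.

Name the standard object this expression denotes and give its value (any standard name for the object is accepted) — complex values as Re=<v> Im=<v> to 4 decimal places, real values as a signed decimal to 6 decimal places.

Gaunt coefficient, -0.218510

This is a Gaunt coefficient — the integral of a triple product of spherical harmonics over the sphere.
m-sum 0 ✓  L=4 even ✓  0≤2≤2 ✓
Π(2lᵢ+1) = 3×3×5 = 45
triangle coeff Δ(1,1,2) = 1/30
Σ_t [0,0]: t=0:+1/1 = 1/1
(3j)²=2/15 [(1 1 2; 0 0 0)], sign=+1
Σ_t [0,0]: t=0:+1/2 = 1/2
(3j)²=1/10 [(1 1 2; 1 0 -1)], sign=-1
⇒ 4πI² = 3/5
I = (-1)√(3/5/(4π)) = -0.21850969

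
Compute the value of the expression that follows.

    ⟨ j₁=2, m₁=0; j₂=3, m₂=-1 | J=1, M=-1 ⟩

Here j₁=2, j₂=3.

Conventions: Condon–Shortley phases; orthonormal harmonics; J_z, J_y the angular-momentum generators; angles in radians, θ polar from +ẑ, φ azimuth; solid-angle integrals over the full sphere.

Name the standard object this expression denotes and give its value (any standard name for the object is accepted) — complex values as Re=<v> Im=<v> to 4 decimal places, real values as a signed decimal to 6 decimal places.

Clebsch–Gordan coefficient, +√(6/35) ≈ +0.414039

This is a Clebsch–Gordan (vector-coupling) coefficient.
triangle: 4!·0!·2!/7! = 48/5040
(j±m)!: 2!·2!·2!·4!·0!·2! = 384
prefactor² = (2J+1)·Δ·N² = 384/35
  k=2: +1/(2!·2!·0!·0!·0!·2!) = 1/8
Σ = 1/8  ⇒  CG² = 384/35·(1/8)² = 6/35
CG = +√(6/35) = +0.414039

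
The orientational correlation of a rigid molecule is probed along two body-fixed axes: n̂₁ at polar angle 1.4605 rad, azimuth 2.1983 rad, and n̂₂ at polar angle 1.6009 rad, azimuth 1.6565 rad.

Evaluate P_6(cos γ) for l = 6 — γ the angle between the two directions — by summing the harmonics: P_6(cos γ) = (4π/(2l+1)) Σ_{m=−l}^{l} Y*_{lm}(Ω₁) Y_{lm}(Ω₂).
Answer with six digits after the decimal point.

Term-by-term m-sum for l=6 (normalisation 4π/13 = 0.966644):
  m=-6: (+0.378123+0.271908i) × (-0.419467+0.236963i) = -0.223042-0.024455i  (running Σ = -0.223042-0.024455i)
  m=-5: (-0.000728-0.178671i) × (+0.020882+0.045711i) = +0.008152-0.003764i  (running Σ = -0.214890-0.028220i)
  m=-4: (+0.243568-0.178178i) × (-0.332070+0.118518i) = -0.059764+0.088035i  (running Σ = -0.274655+0.059815i)
  m=-3: (-0.192095-0.061897i) × (+0.014887+0.056619i) = +0.000645-0.011798i  (running Σ = -0.274010+0.048018i)
  m=-2: (-0.078616-0.240621i) × (-0.315412+0.054600i) = +0.037934+0.071602i  (running Σ = -0.236075+0.119620i)
  m=-1: (-0.122823+0.169342i) × (+0.005276+0.061410i) = -0.011047-0.006649i  (running Σ = -0.247123+0.112971i)
  m=0: (-0.239888-0.000000i) × (-0.311815+0.000000i) = +0.074801+0.000000i  (running Σ = -0.172322+0.112971i)
  m=1: (+0.122823+0.169342i) × (-0.005276+0.061410i) = -0.011047+0.006649i  (running Σ = -0.183369+0.119620i)
  m=2: (-0.078616+0.240621i) × (-0.315412-0.054600i) = +0.037934-0.071602i  (running Σ = -0.145435+0.048018i)
  m=3: (+0.192095-0.061897i) × (-0.014887+0.056619i) = +0.000645+0.011798i  (running Σ = -0.144790+0.059815i)
  m=4: (+0.243568+0.178178i) × (-0.332070-0.118518i) = -0.059764-0.088035i  (running Σ = -0.204554-0.028220i)
  m=5: (+0.000728-0.178671i) × (-0.020882+0.045711i) = +0.008152+0.003764i  (running Σ = -0.196402-0.024455i)
  m=6: (+0.378123-0.271908i) × (-0.419467-0.236963i) = -0.223042+0.024455i  (running Σ = -0.419445+0.000000i)
Σ over m = -0.419445+0.000000i; ×(4π/13) → -0.405454+0.000000i. Real part: -0.405454

-0.405454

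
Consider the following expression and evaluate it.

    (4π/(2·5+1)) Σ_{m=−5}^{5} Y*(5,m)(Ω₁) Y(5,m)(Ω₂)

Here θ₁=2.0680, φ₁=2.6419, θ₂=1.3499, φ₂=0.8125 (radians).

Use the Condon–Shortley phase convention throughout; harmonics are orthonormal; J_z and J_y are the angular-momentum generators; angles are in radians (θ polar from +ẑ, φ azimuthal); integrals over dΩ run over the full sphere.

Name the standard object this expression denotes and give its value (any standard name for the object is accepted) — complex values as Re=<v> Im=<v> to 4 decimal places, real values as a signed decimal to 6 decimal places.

Legendre polynomial (addition theorem), -0.338094

This sum is the spherical-harmonic addition theorem: it equals the Legendre polynomial P_l(cos γ) of the angle γ between the two directions.
Expand P_5 via completeness: Σ_{m} conj(Y_{5,m}) at Ω₁ times Y_{5,m} at Ω₂ —
  m=-5: (+0.194804+0.145990i) × (-0.248343+0.326755i) = -0.096081+0.027398i  (running Σ = -0.096081+0.027398i)
  m=-4: (+0.173383+0.380084i) × (-0.289737+0.031533i) = -0.062221-0.104657i  (running Σ = -0.158302-0.077259i)
  m=-3: (-0.017631+0.245408i) × (+0.139100+0.118139i) = -0.031445+0.032053i  (running Σ = -0.189747-0.045206i)
  m=-2: (+0.107225-0.166767i) × (+0.016394+0.302149i) = +0.052146+0.029664i  (running Σ = -0.137600-0.015542i)
  m=-1: (+0.271326-0.148118i) × (+0.080868-0.085375i) = +0.009296-0.035142i  (running Σ = -0.128304-0.050684i)
  m=0: (-0.130286-0.000000i) × (+0.301975+0.000000i) = -0.039343-0.000000i  (running Σ = -0.167647-0.050684i)
  m=1: (-0.271326-0.148118i) × (-0.080868-0.085375i) = +0.009296+0.035142i  (running Σ = -0.158351-0.015542i)
  m=2: (+0.107225+0.166767i) × (+0.016394-0.302149i) = +0.052146-0.029664i  (running Σ = -0.106205-0.045206i)
  m=3: (+0.017631+0.245408i) × (-0.139100+0.118139i) = -0.031445-0.032053i  (running Σ = -0.137650-0.077259i)
  m=4: (+0.173383-0.380084i) × (-0.289737-0.031533i) = -0.062221+0.104657i  (running Σ = -0.199870+0.027398i)
  m=5: (-0.194804+0.145990i) × (+0.248343+0.326755i) = -0.096081-0.027398i  (running Σ = -0.295952-0.000000i)
Σ over m = -0.295952-0.000000i; ×(4π/11) → -0.338094-0.000000i. Real part: -0.338094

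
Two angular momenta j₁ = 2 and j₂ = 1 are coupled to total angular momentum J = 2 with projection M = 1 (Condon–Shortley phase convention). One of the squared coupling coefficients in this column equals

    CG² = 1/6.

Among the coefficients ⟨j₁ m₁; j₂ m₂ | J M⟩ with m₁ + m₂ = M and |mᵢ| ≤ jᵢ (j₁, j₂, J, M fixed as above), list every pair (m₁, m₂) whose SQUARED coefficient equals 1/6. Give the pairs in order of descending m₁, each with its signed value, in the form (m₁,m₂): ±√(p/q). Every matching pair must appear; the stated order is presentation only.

(1,0): +√(1/6)

Admissible pairs with m₁+m₂ = M = 1: (0,1), (1,0), (2,-1)
  (m₁,m₂)=(2,-1): CG² = 1/3, CG = +√(1/3)
  (m₁,m₂)=(1,0): CG² = 1/6, CG = +√(1/6)   ← matches the target
  (m₁,m₂)=(0,1): CG² = 1/2, CG = −√(1/2)
Pairs with CG² = 1/6: (1,0): +√(1/6)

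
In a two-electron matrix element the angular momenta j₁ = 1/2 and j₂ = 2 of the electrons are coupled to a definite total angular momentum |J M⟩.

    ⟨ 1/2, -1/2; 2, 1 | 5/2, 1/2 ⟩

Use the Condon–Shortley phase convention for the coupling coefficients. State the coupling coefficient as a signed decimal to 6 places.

+√(2/5) = +0.632456

√[6·0!1!4!/6! · 0!1!3!1!3!2!] = √(72/5)
  +(−1)^0/∏(0,0,1,3,0,1)! = 1/6  (running 1/6)
⟨..|..⟩ = √(72/5)·(1/6) = +0.632456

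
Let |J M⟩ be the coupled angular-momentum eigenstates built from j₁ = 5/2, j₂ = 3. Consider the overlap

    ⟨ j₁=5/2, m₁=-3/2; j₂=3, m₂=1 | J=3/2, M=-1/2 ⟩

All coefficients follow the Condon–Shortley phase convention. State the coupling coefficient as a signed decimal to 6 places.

−√(7/30) ≈ -0.483046

√[4·4!1!2!/8! · 1!4!4!2!1!2!] = √(384/35)
  +(−1)^3/∏(3,1,1,1,0,1)! = -1/6  (running -1/6)
  +(−1)^4/∏(4,0,0,0,1,2)! = 1/48  (running -7/48)
⟨..|..⟩ = √(384/35)·(-7/48) = -0.483046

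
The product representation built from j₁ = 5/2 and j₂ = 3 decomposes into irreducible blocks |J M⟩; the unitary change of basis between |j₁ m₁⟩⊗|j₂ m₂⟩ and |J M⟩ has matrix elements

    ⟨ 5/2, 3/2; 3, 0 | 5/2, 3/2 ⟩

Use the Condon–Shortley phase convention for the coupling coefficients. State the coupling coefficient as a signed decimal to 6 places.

−√(7/30) ≈ -0.483046

j₁+j₂−J=3  J+j₁−j₂=2  J−j₁+j₂=3  j₁+j₂+J+1=9
(j₁±m₁, j₂±m₂, J±M) = (4,1,3,3,4,1)
P² = 864/35
sum k=0..1:
  [0] +1/36 = 1/36
  [1] −1/8 = -1/8
S = -7/72
C² = P²·S² = 7/30 ; C = -0.483046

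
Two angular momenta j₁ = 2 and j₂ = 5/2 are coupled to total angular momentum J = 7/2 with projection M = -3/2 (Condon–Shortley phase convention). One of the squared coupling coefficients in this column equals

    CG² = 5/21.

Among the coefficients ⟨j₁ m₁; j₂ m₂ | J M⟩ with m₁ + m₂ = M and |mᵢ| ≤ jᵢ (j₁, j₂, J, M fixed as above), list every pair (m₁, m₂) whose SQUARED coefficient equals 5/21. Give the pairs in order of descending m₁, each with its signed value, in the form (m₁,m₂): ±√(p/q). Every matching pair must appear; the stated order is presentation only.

Admissible pairs with m₁+m₂ = M = -3/2: (-2,1/2), (-1,-1/2), (0,-3/2), (1,-5/2)
  (m₁,m₂)=(1,-5/2): CG² = 5/21, CG = +√(5/21)   ← matches the target
  (m₁,m₂)=(0,-3/2): CG² = 2/7, CG = +√(2/7)
  (m₁,m₂)=(-1,-1/2): CG² = 2/21, CG = −√(2/21)
  (m₁,m₂)=(-2,1/2): CG² = 8/21, CG = −√(8/21)
Pairs with CG² = 5/21: (1,-5/2): +√(5/21)

(1,-5/2): +√(5/21)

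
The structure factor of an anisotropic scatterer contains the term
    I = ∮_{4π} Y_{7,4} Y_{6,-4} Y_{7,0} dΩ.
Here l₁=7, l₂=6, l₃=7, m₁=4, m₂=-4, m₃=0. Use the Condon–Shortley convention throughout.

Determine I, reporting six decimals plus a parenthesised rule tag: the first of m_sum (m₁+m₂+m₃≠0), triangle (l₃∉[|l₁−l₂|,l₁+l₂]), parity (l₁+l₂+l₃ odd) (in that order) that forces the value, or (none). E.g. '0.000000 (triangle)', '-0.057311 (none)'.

Rules hold: Σm=0, L=20 even, 1≤7≤13.
N = 15·13·15 = 2925
Δ = 6!·8!·6!/21! = 1/2444321880
Racah Σ t=0..6: t=0:+1/2612736000 t=1:−1/20736000 t=2:+1/1658880 t=3:−1/746496 t=4:+1/1658880 t=5:−1/20736000 t=6:+1/2612736000 = -1/4354560
⇒ 3j(7 6 7; 0 0 0)² = 1000/138567, sgn +1
Racah Σ t=0..2: t=0:+1/24883200 t=1:−1/20736000 t=2:+1/174182400 = -1/435456000
⇒ 3j(7 6 7; 4 -4 0)² = 2/20995, sgn +1
4πI² = N·(3j₀)²·(3jₘ)² = 30000/14919047
I = +1·√(0.00201085/4π) = 0.01264984
No selection rule forces the value: the integral is nonzero (none).

0.012650 (none)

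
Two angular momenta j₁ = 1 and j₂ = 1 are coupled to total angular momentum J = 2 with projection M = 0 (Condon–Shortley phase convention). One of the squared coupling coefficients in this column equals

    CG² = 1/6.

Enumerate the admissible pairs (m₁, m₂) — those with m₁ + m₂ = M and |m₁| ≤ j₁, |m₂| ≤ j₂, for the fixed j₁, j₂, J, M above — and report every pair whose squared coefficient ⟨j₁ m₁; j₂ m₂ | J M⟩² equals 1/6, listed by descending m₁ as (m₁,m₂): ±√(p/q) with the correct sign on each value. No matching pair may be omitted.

(1,-1): +√(1/6); (-1,1): +√(1/6)

Admissible pairs with m₁+m₂ = M = 0: (-1,1), (0,0), (1,-1)
  (m₁,m₂)=(1,-1): CG² = 1/6, CG = +√(1/6)   ← matches the target
  (m₁,m₂)=(0,0): CG² = 2/3, CG = +√(2/3)
  (m₁,m₂)=(-1,1): CG² = 1/6, CG = +√(1/6)   ← matches the target
Pairs with CG² = 1/6: (1,-1): +√(1/6); (-1,1): +√(1/6)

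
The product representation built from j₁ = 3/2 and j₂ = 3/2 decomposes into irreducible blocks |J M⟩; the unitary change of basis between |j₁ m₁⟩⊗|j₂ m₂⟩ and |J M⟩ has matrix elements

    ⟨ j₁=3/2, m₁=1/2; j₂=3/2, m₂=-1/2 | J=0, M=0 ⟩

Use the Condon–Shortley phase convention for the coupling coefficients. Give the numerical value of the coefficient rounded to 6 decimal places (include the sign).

-0.500000

√[1·3!0!0!/4! · 2!1!1!2!0!0!] = √(1)
  +(−1)^1/∏(1,2,0,0,0,0)! = -1/2  (running -1/2)
⟨..|..⟩ = √(1)·(-1/2) = -0.500000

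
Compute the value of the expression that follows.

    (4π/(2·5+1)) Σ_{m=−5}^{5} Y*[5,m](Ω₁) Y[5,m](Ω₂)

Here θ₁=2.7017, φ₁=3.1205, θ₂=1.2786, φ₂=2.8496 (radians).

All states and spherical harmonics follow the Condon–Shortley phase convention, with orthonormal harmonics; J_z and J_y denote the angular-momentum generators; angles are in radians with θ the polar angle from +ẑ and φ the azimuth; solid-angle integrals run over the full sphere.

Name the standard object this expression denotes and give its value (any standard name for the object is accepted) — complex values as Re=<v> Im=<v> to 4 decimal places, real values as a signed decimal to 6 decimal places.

This sum is the spherical-harmonic addition theorem: it equals the Legendre polynomial P_l(cos γ) of the angle γ between the two directions.
Expand P_5 via completeness: Σ_{m} conj(Y_{5,m}) at Ω₁ times Y_{5,m} at Ω₂ —
  m=-5: Y*=(-0.006463, 0.000684)  Y=(-0.041340, -0.371467)  product (0.000521, 0.002373)
  m=-4: Y*=(-0.043515, 0.003680)  Y=(0.139376, 0.327075)  product (-0.007269, -0.013720)
  m=-3: Y*=(-0.169777, 0.010758)  Y=(0.049250, 0.059091)  product (-0.008997, -0.009502)
  m=-2: Y*=(-0.404508, 0.017074)  Y=(-0.280516, -0.185387)  product (0.116636, 0.070201)
  m=-1: Y*=(-0.492667, 0.010393)  Y=(0.005017, 0.001508)  product (-0.002488, -0.000691)
  m=+0: Y*=(0.008824, -0.000000)  Y=(0.324263, 0.000000)  product (0.002861, 0.000000)
  m=+1: Y*=(0.492667, 0.010393)  Y=(-0.005017, 0.001508)  product (-0.002488, 0.000691)
  m=+2: Y*=(-0.404508, -0.017074)  Y=(-0.280516, 0.185387)  product (0.116636, -0.070201)
  m=+3: Y*=(0.169777, 0.010758)  Y=(-0.049250, 0.059091)  product (-0.008997, 0.009502)
  m=+4: Y*=(-0.043515, -0.003680)  Y=(0.139376, -0.327075)  product (-0.007269, 0.013720)
  m=+5: Y*=(0.006463, 0.000684)  Y=(0.041340, -0.371467)  product (0.000521, -0.002373)
Σ over m = (0.199670, 0.000000); ×(4π/11) → (0.228102, 0.000000). Real part: 0.228102

Legendre polynomial (addition theorem), +0.228102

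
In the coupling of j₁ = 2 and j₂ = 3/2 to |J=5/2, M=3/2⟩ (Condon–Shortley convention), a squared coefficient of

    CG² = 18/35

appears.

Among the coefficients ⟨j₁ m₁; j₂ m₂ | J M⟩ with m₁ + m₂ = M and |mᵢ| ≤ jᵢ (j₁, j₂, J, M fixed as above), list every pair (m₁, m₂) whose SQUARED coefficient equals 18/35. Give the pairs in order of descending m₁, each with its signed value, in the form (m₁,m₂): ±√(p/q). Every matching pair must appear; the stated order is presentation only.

(0,3/2): −√(18/35)

Admissible pairs with m₁+m₂ = M = 3/2: (0,3/2), (1,1/2), (2,-1/2)
  (m₁,m₂)=(2,-1/2): CG² = 16/35, CG = +√(16/35)
  (m₁,m₂)=(1,1/2): CG² = 1/35, CG = +√(1/35)
  (m₁,m₂)=(0,3/2): CG² = 18/35, CG = −√(18/35)   ← matches the target
Pairs with CG² = 18/35: (0,3/2): −√(18/35)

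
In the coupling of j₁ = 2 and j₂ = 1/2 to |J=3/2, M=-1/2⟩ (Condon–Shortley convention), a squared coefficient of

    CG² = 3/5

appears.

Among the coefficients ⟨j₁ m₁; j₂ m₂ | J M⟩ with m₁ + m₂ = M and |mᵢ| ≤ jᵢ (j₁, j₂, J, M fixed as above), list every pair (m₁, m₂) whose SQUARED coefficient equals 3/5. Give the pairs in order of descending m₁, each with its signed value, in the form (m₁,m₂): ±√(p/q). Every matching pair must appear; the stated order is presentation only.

(-1,1/2): −√(3/5)

Admissible pairs with m₁+m₂ = M = -1/2: (-1,1/2), (0,-1/2)
  (m₁,m₂)=(0,-1/2): CG² = 2/5, CG = +√(2/5)
  (m₁,m₂)=(-1,1/2): CG² = 3/5, CG = −√(3/5)   ← matches the target
Pairs with CG² = 3/5: (-1,1/2): −√(3/5)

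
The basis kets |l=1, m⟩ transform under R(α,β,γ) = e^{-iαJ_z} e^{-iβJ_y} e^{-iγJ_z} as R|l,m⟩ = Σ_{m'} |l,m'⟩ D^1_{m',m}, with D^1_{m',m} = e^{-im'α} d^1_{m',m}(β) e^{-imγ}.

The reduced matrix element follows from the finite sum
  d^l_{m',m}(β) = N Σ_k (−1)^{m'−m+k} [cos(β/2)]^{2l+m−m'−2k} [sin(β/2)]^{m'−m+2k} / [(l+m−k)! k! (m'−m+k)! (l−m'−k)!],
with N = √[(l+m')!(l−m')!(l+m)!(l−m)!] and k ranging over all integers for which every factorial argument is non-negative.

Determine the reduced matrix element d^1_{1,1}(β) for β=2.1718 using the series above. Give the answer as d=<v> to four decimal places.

d^1_{1,1}(β=2.1718) via the finite sum:
c=cos(2.171800/2)=0.466117, s=sin(2.171800/2)=0.884723; N=√[2·1·2·1]=2.000000
k: max(0,(1)−(1))=0 … min(1+(1),1−(1))=0
  k=0: (−1)^0·2.0000/(2)·0.4661^2·0.8847^0 = +0.217265
d^1_{1,1}(2.1718) = +0.217265

d=0.2173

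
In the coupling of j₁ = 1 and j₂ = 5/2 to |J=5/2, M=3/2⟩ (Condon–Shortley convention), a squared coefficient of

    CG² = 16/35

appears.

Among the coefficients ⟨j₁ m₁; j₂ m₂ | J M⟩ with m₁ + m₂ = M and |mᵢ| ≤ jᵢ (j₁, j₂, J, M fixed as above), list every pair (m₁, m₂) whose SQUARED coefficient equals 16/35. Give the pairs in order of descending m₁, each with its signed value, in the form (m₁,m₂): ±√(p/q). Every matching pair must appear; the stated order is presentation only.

Admissible pairs with m₁+m₂ = M = 3/2: (-1,5/2), (0,3/2), (1,1/2)
  (m₁,m₂)=(1,1/2): CG² = 16/35, CG = +√(16/35)   ← matches the target
  (m₁,m₂)=(0,3/2): CG² = 9/35, CG = −√(9/35)
  (m₁,m₂)=(-1,5/2): CG² = 2/7, CG = −√(2/7)
Pairs with CG² = 16/35: (1,1/2): +√(16/35)

(1,1/2): +√(16/35)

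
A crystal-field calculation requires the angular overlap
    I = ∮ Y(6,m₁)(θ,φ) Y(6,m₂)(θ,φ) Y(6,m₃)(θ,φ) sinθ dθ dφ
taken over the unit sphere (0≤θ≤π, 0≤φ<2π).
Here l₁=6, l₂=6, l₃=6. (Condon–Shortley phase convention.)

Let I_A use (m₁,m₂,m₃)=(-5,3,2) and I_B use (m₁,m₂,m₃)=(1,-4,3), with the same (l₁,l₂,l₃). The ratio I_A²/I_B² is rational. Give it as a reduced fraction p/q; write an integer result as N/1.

44/125

Shared (l₁,l₂,l₃)=(6,6,6): N and (l;000)² cancel in I_A²/I_B².
A: Δ = 6!·6!·6!/19! = 1/325909584; Racah Σ t=5..6: t=5:−1/4147200 t=6:+1/3110400 = 1/12441600; ⇒ 3j(6 6 6; -5 3 2)² = 7/4199, sgn +1
B: Δ = 6!·6!·6!/19! = 1/325909584; Racah Σ t=0..2: t=0:+1/4147200 t=1:−1/691200 t=2:+1/1244160 = -1/2488320; ⇒ 3j(6 6 6; 1 -4 3)² = 875/184756, sgn +1
I_A²/I_B² = (7/4199)/(875/184756) = 44/125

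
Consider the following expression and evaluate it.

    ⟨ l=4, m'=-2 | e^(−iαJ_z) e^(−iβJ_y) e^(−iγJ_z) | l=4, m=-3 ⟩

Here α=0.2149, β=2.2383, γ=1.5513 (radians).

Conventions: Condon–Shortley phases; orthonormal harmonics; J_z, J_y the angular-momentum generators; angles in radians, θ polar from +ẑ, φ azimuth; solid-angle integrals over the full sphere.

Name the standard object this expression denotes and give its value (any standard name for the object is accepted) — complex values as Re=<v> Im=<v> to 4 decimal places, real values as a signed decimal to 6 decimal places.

Wigner D-matrix element, Re=0.0433 Im=-0.1112

This is a Wigner D-matrix element — the rotation-matrix element ⟨l m'| R(α,β,γ) |l m⟩ in the angular-momentum basis.
First d^4_{-2,-3}(β=2.2383), then the phase factors e^{-i(-2)α} and e^{-i(-3)γ}:
With c≡cos(β/2)=0.436447 and s≡sin(β/2)=0.899730, N=[2·720·1·5040]^{1/2}=2693.993318
The bounds max(0,m−m')=0 and min(l+m,l−m')=1 give 2 terms
  k=0: (−1)^1·2693.9933/(720)·0.4364^7·0.8997^1 = -0.010155
  k=1: (−1)^2·2693.9933/(240)·0.4364^5·0.8997^3 = +0.129474
d^4_{-2,-3}(2.2383) = -0.010155 +0.129474 = +0.119318
D = (+0.909049+0.416689i)·(+0.119318)·(-0.058456-0.998290i) = +0.043293-0.111187i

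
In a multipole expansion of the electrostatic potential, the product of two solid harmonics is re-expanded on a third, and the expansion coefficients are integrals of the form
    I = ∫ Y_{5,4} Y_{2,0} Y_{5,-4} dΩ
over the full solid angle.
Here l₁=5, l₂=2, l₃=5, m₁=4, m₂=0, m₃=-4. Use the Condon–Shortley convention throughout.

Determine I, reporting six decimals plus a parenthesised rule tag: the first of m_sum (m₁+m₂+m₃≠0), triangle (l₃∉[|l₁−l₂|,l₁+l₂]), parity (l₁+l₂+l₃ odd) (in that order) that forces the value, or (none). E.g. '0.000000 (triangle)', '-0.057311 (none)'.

Checks pass: Σm=0; 12 even; l₃=5∈[3,7].
(2·5+1)(2·2+1)(2·5+1) = 605
Δ: 2! 8! 2! / 13! → 1/38610
sum: t=0:+1/2880 t=1:−1/576 t=2:+1/2880 = -1/960
3j²(5 2 5; 0 0 0) = Δ·Π!·Σ² = 10/429  (sign +1)
sum: t=0:+1/20160 t=1:−1/40320 = 1/40320
3j²(5 2 5; 4 0 -4) = Δ·Π!·Σ² = 6/715  (sign -1)
combine: 4πI² = 605·10/429·6/715 = 20/169
take √, sign -1: I = -0.09704356
No selection rule forces the value: the integral is nonzero (none).

-0.097044 (none)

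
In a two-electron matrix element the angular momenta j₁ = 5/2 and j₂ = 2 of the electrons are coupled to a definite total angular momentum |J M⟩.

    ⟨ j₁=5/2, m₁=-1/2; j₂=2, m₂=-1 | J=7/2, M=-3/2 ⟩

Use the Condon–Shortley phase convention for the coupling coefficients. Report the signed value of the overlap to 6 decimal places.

+0.308607  (= +√(2/21))

j₁+j₂−J=1  J+j₁−j₂=4  J−j₁+j₂=3  j₁+j₂+J+1=9
(j₁±m₁, j₂±m₂, J±M) = (2,3,1,3,2,5)
P² = 384/7
sum k=0..1:
  [0] +1/12 = 1/12
  [1] −1/24 = -1/24
S = 1/24
C² = P²·S² = 2/21 ; C = +0.308607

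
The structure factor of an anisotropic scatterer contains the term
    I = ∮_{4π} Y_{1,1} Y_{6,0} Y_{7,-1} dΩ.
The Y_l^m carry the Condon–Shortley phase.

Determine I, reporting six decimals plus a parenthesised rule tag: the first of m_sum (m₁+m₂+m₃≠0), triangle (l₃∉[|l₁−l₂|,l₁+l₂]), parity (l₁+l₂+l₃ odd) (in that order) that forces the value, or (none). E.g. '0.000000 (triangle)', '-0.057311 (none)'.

-0.185147 (none)

m-sum 0 ✓  L=14 even ✓  5≤7≤7 ✓
Π(2lᵢ+1) = 3×13×15 = 585
triangle coeff Δ(1,6,7) = 1/1365
Σ_t [0,0]: t=0:+1/518400 = 1/518400
(3j)²=7/195 [(1 6 7; 0 0 0)], sign=-1
Σ_t [0,0]: t=0:+1/1036800 = 1/1036800
(3j)²=4/195 [(1 6 7; 1 0 -1)], sign=+1
⇒ 4πI² = 28/65
I = (-1)√(28/65/(4π)) = -0.18514731
No selection rule forces the value: the integral is nonzero (none).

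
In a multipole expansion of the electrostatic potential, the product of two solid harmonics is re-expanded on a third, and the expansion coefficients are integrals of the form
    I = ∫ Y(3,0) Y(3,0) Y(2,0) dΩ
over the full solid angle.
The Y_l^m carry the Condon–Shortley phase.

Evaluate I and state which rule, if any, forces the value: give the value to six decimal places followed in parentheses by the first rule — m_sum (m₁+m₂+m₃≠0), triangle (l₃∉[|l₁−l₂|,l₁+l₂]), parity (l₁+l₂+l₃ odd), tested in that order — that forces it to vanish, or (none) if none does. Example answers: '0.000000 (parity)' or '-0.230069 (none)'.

0.168209 (none)

Rules hold: Σm=0, L=8 even, 0≤2≤6.
N = 7·7·5 = 245
Δ = 4!·2!·2!/9! = 1/3780
Racah Σ t=1..3: t=1:−1/24 t=2:+1/4 t=3:−1/24 = 1/6
⇒ 3j(3 3 2; 0 0 0)² = 4/105, sgn +1
(m-triple is (0,0,0) — same symbol as above.)
4πI² = N·(3j₀)²·(3jₘ)² = 16/45
I = +1·√(0.355556/4π) = 0.16820883
No selection rule forces the value: the integral is nonzero (none).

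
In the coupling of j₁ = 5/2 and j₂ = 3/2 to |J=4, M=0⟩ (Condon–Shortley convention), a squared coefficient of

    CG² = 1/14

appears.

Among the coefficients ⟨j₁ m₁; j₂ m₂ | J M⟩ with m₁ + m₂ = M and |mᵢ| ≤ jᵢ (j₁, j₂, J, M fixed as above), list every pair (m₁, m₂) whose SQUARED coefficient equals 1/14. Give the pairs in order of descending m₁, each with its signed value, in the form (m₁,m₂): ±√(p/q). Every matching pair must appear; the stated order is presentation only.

(3/2,-3/2): +√(1/14); (-3/2,3/2): +√(1/14)

Admissible pairs with m₁+m₂ = M = 0: (-3/2,3/2), (-1/2,1/2), (1/2,-1/2), (3/2,-3/2)
  (m₁,m₂)=(3/2,-3/2): CG² = 1/14, CG = +√(1/14)   ← matches the target
  (m₁,m₂)=(1/2,-1/2): CG² = 3/7, CG = +√(3/7)
  (m₁,m₂)=(-1/2,1/2): CG² = 3/7, CG = +√(3/7)
  (m₁,m₂)=(-3/2,3/2): CG² = 1/14, CG = +√(1/14)   ← matches the target
Pairs with CG² = 1/14: (3/2,-3/2): +√(1/14); (-3/2,3/2): +√(1/14)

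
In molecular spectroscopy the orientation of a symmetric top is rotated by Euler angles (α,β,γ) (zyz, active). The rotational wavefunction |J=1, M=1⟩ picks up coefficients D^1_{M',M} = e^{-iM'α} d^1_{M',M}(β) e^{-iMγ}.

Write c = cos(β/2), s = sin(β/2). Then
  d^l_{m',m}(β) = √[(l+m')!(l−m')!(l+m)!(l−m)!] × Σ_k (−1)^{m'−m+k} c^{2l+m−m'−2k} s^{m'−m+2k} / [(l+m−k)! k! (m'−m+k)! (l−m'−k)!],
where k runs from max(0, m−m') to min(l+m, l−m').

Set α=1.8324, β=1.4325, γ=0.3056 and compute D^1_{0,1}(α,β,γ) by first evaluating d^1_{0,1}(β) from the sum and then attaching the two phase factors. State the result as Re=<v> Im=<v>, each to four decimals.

D^1_{0,1}(1.8324,1.4325,0.3056) = e^{-i·0·1.8324}·d^1_{0,1}(1.4325)·e^{-i·1·0.3056}. Compute d first:
c=cos(1.432500/2)=0.754273, s=sin(1.432500/2)=0.656561; N=√[1·1·2·1]=1.414214
The bounds max(0,m−m')=1 and min(l+m,l−m')=1 give 1 term
  k=1: (−1)^0·1.4142/(1)·0.7543^1·0.6566^1 = +0.700356
d^1_{0,1}(1.4325) = +0.700356
Attach z-rotation phases: D = e^{-i(0)(1.8324)}·(+0.700356)·e^{-i(1)(0.3056)} = +0.667906-0.210713i

Re=0.6679 Im=-0.2107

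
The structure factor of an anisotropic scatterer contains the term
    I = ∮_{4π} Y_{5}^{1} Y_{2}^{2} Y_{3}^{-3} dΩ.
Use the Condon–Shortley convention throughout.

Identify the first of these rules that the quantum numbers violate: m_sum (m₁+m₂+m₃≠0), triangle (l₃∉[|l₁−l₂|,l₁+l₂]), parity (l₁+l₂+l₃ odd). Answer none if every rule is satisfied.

none

azimuthal sum: 1 + 2 − 3 = 0  ✓
3 ≤ 3 ≤ 7 (triangle on l)  ✓
L = 5 + 2 + 3 = 10 (even)  ✓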